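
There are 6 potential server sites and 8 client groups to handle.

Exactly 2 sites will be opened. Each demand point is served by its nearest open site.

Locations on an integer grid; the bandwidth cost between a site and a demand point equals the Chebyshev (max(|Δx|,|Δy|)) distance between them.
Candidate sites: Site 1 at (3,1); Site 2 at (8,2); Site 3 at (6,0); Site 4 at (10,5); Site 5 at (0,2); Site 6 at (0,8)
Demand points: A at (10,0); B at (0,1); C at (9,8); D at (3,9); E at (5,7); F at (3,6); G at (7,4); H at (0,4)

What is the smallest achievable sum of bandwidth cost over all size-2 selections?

29

Open {Site 2, Site 5}.
  A→Site 2 2, B→Site 5 1, C→Site 2 6, D→Site 2 7, E→Site 2 5, F→Site 5 4, G→Site 2 2, H→Site 5 2  ⇒ total 29.
Compare {Site 4, Site 5}: total 30.
Compare {Site 2, Site 6}: total 32.
No size-2 selection does better; minimum is 29.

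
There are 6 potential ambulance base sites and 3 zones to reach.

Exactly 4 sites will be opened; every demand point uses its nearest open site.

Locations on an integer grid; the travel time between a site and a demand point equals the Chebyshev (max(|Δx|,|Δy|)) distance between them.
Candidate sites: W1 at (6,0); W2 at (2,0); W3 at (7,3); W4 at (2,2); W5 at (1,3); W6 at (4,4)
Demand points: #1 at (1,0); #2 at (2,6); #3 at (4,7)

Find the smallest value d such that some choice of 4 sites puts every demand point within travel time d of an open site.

3

Open {W1, W2, W3, W6}.
  Farthest demand point is #3 at travel time 3 (to W6); all others are ≤ 3.
With {W1, W2, W4, W6} the worst case is 3.
With {W1, W2, W5, W6} the worst case is 3.
No size-4 selection achieves below 3.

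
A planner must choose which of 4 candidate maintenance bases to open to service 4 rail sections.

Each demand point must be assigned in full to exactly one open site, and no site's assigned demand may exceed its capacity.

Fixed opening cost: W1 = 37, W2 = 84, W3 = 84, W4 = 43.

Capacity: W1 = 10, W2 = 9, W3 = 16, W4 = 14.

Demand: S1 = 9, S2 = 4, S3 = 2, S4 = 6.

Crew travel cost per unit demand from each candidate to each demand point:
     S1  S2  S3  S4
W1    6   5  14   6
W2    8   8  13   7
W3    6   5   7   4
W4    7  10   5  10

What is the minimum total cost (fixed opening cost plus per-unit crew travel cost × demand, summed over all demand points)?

209

Open {W1, W4}; cheapest assignment that respects the capacities:
  W1 (cap 10, load 10): S2, S4 — cost 4×5 + 6×6 = 56
  W4 (cap 14, load 11): S1, S3 — cost 9×7 + 2×5 = 73
  Shipping 129, fixed 80 → total 209.
  Any other capacity-feasible assignment to {W1, W4} ships for at least 129.
Compare {W1, W3}: its best feasible assignment gives total 233.
Compare {W3, W4}: its best feasible assignment gives total 244.
Every other set of open sites that can feasibly serve all demand totals ≥ 233 even under its best assignment. Minimum: 209.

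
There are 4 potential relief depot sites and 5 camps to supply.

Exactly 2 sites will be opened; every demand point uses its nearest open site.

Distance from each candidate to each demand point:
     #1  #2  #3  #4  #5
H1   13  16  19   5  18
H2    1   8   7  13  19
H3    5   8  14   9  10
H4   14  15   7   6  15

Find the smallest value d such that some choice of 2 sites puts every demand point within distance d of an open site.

10

Open {H2, H3}.
  Farthest demand point is #5 at distance 10 (to H3); all others are ≤ 10.
With {H3, H4} the worst case is 10.
With {H1, H3} the worst case is 14.
No size-2 selection achieves below 10.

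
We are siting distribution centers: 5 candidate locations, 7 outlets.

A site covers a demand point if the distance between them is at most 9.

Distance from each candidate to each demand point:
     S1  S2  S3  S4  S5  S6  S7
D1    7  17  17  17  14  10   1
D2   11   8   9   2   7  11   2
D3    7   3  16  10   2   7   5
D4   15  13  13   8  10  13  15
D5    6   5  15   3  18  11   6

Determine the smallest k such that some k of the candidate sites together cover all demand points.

2

Coverage sets (demand points within 9 of each site):
  D1: {S1, S7}
  D2: {S2, S3, S4, S5, S7}
  D3: {S1, S2, S5, S6, S7}
  D4: {S4}
  D5: {S1, S2, S4, S7}
No single site covers all 7 demand points.
But {D2, D3} covers everything, so the minimum is 2.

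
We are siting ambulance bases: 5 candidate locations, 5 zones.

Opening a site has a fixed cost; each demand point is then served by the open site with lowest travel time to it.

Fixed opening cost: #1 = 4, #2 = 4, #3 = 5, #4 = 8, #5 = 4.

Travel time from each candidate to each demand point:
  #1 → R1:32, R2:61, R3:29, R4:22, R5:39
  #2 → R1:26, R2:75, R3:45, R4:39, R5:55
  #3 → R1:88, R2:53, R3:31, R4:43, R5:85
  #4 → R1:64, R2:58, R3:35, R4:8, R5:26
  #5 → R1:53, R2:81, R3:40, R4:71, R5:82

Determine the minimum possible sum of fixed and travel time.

161

Open {#2, #3, #4}: assign each demand point to its cheapest open site.
  R1→#2 26, R2→#3 53, R3→#3 31, R4→#4 8, R5→#4 26
  travel time 144, fixed 17 → total 161.
Compare {#1, #2, #4}: travel time 147 + fixed 16 = 163.
Compare {#1, #2, #3, #4}: travel time 142 + fixed 21 = 163.
Compare {#1, #4}: travel time 153 + fixed 12 = 165.
All other subsets cost ≥ 163. Minimum total cost: 161.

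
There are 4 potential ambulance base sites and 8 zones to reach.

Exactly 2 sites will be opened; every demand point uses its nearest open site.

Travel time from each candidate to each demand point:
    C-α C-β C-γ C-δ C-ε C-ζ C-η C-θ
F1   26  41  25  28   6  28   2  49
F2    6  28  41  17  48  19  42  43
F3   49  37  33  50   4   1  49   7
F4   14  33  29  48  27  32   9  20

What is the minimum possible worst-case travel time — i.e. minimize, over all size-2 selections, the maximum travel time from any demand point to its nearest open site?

Open {F2, F4}.
  Farthest demand point is C-γ at travel time 29 (to F4); all others are ≤ 29.
With {F1, F4} the worst case is 33.
With {F1, F3} the worst case is 37.
No size-2 selection achieves below 29.

29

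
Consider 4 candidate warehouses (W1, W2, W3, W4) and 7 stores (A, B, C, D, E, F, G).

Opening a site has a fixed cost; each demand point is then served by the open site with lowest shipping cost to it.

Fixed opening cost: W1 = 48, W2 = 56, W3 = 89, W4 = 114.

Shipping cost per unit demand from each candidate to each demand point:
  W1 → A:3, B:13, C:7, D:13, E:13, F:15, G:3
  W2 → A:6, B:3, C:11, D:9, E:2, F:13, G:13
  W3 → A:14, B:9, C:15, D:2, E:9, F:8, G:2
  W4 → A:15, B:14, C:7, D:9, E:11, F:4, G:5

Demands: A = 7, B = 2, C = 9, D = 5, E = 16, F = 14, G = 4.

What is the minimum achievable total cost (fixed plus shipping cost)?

434

Open {W2, W4}: assign each demand point to its cheapest open site.
  A→W2 7×6=42, B→W2 2×3=6, C→W4 9×7=63, D→W2 5×9=45, E→W2 16×2=32, F→W4 14×4=56, G→W4 4×5=20
  shipping cost 264, fixed 170 → total 434.
Compare {W1, W2, W3}: shipping cost 252 + fixed 193 = 445.
Compare {W1, W2, W4}: shipping cost 235 + fixed 218 = 453.
Compare {W2, W3}: shipping cost 309 + fixed 145 = 454.
All other subsets cost ≥ 445. Minimum total cost: 434.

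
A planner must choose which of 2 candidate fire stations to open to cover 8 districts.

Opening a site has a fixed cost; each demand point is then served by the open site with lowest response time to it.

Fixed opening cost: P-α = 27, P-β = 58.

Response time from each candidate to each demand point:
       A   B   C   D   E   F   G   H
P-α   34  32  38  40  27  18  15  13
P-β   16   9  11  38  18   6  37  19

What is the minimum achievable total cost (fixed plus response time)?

Open {P-α, P-β}: assign each demand point to its cheapest open site.
  A→P-β 16, B→P-β 9, C→P-β 11, D→P-β 38, E→P-β 18, F→P-β 6, G→P-α 15, H→P-α 13
  response time 126, fixed 85 → total 211.
Compare {P-β}: response time 154 + fixed 58 = 212.
Compare {P-α}: response time 217 + fixed 27 = 244.

211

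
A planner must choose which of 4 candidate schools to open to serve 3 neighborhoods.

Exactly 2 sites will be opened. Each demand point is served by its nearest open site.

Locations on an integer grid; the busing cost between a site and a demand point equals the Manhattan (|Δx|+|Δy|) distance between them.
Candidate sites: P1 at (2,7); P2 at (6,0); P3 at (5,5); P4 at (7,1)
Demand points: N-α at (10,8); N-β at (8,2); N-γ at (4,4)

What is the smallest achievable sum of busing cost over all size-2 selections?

Open {P3, P4}.
  N-α→P3 8, N-β→P4 2, N-γ→P3 2  ⇒ total 12.
Compare {P2, P3}: total 14.
Compare {P1, P3}: total 16.
No size-2 selection does better; minimum is 12.

12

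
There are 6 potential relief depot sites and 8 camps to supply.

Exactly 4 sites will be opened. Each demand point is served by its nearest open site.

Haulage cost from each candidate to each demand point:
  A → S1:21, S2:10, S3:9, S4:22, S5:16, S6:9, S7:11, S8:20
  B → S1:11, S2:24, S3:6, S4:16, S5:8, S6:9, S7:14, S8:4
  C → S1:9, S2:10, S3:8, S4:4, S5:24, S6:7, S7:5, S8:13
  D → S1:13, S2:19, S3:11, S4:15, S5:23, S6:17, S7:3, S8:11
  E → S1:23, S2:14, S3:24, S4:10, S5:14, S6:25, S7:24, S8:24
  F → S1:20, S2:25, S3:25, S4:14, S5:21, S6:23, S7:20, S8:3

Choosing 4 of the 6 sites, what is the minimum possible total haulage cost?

Open {B, C, D, F}.
  S1→C 9, S2→C 10, S3→B 6, S4→C 4, S5→B 8, S6→C 7, S7→D 3, S8→F 3  ⇒ total 50.
Compare {A, B, C, D}: total 51.
Compare {B, C, D, E}: total 51.
No size-4 selection does better; minimum is 50.

50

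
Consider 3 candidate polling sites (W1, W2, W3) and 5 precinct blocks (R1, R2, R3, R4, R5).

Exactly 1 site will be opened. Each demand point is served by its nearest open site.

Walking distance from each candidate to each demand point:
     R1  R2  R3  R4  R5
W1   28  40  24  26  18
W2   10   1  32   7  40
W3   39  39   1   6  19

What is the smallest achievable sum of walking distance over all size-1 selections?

Open {W2}.
  R1→W2 10, R2→W2 1, R3→W2 32, R4→W2 7, R5→W2 40  ⇒ total 90.
Compare {W3}: total 104.
Compare {W1}: total 136.

90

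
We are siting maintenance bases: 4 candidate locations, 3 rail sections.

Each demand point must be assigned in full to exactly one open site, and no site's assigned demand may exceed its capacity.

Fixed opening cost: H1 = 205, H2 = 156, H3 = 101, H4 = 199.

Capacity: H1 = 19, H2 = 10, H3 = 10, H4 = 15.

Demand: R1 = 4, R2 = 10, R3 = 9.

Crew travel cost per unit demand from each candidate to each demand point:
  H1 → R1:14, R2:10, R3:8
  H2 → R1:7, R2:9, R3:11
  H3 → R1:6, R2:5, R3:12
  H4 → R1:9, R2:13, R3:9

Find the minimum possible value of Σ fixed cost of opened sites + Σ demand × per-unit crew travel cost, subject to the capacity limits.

Open {H3, H4}; cheapest assignment that respects the capacities:
  H3 (cap 10, load 10): R2 — cost 10×5 = 50
  H4 (cap 15, load 13): R1, R3 — cost 4×9 + 9×9 = 117
  Shipping 167, fixed 300 → total 467.
  Any other capacity-feasible assignment to {H3, H4} ships for at least 167.
Compare {H1, H3}: its best feasible assignment gives total 484.
Compare {H1, H2}: its best feasible assignment gives total 561.
Every other set of open sites that can feasibly serve all demand totals ≥ 484 even under its best assignment. Minimum: 467.

467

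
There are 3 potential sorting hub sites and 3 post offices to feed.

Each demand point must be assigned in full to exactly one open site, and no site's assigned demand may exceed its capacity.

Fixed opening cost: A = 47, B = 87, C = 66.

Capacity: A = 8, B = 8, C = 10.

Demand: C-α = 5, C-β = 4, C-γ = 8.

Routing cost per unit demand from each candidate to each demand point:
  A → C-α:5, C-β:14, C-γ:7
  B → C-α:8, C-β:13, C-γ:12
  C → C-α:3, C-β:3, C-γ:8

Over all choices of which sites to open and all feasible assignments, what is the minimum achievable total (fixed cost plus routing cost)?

Open {A, C}; cheapest assignment that respects the capacities:
  A (cap 8, load 8): C-γ — cost 8×7 = 56
  C (cap 10, load 9): C-α, C-β — cost 5×3 + 4×3 = 27
  Shipping 83, fixed 113 → total 196.
  Any other capacity-feasible assignment to {A, C} ships for at least 83.
Compare {B, C}: its best feasible assignment gives total 276.
Compare {A, B, C}: its best feasible assignment gives total 283.
Every other set of open sites that can feasibly serve all demand totals ≥ 276 even under its best assignment. Minimum: 196.

196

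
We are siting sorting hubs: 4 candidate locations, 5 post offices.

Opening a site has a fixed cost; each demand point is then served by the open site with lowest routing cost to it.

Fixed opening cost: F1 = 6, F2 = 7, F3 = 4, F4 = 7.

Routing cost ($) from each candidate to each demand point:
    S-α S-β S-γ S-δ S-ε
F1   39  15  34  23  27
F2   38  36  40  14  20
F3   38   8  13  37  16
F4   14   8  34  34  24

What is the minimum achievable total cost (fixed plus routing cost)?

83

Open {F2, F3, F4}: assign each demand point to its cheapest open site.
  S-α→F4 14, S-β→F3 8, S-γ→F3 13, S-δ→F2 14, S-ε→F3 16
  routing cost 65, fixed 18 → total 83.
Compare {F1, F2, F3, F4}: routing cost 65 + fixed 24 = 89.
Compare {F1, F3, F4}: routing cost 74 + fixed 17 = 91.
Compare {F3, F4}: routing cost 85 + fixed 11 = 96.
All other subsets cost ≥ 89. Minimum total cost: 83.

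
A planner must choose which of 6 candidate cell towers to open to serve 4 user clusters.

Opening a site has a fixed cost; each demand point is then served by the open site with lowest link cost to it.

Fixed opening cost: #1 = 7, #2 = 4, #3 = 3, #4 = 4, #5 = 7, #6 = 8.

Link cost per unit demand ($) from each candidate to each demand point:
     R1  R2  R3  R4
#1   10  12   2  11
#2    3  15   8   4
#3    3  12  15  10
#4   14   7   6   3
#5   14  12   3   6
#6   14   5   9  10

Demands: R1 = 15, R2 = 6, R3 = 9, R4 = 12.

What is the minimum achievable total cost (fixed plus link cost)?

151

Open {#1, #3, #4, #6}: assign each demand point to its cheapest open site.
  R1→#3 15×3=45, R2→#6 6×5=30, R3→#1 9×2=18, R4→#4 12×3=36
  link cost 129, fixed 22 → total 151.
Compare {#1, #2, #4, #6}: link cost 129 + fixed 23 = 152.
Compare {#1, #3, #4}: link cost 141 + fixed 14 = 155.
Compare {#1, #2, #3, #4, #6}: link cost 129 + fixed 26 = 155.
All other subsets cost ≥ 152. Minimum total cost: 151.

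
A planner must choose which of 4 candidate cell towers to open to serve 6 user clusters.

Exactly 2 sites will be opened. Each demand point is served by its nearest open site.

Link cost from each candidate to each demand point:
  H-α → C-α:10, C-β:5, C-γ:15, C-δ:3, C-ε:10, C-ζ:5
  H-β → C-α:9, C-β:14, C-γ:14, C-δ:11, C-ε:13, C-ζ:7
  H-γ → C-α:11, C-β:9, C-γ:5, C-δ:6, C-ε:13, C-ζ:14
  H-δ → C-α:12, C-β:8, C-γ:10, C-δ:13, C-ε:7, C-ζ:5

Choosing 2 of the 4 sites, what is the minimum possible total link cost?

Open {H-α, H-γ}.
  C-α→H-α 10, C-β→H-α 5, C-γ→H-γ 5, C-δ→H-α 3, C-ε→H-α 10, C-ζ→H-α 5  ⇒ total 38.
Compare {H-α, H-δ}: total 40.
Compare {H-γ, H-δ}: total 42.
No size-2 selection does better; minimum is 38.

38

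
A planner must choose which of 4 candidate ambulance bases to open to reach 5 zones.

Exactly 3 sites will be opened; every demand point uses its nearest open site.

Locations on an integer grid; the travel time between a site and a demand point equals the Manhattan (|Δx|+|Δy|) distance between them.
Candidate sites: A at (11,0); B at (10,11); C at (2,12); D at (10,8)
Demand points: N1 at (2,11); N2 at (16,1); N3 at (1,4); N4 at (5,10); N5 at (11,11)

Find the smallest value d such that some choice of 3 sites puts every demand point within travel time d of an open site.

9

Open {A, B, C}.
  Farthest demand point is N3 at travel time 9 (to C); all others are ≤ 9.
With {A, C, D} the worst case is 9.
With {A, B, D} the worst case is 13.
No size-3 selection achieves below 9.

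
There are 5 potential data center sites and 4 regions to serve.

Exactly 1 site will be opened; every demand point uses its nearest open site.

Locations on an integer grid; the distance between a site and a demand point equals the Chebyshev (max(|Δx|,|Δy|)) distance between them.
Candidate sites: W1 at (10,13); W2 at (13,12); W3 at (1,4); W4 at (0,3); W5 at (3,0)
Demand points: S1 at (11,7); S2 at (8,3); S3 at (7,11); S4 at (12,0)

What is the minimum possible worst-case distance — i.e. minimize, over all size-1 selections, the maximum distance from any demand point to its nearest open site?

Open {W3}.
  Farthest demand point is S4 at distance 11 (to W3); all others are ≤ 11.
With {W5} the worst case is 11.
With {W2} the worst case is 12.
No size-1 selection achieves below 11.

11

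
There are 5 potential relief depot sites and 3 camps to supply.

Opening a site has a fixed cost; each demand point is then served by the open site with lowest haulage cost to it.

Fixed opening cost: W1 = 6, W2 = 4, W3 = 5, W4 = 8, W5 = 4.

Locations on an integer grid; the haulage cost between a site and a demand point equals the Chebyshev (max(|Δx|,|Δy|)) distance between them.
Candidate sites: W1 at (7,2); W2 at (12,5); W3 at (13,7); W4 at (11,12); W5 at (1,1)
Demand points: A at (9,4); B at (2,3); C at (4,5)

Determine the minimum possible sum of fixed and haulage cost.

16

Open {W1}: assign each demand point to its cheapest open site.
  A→W1 2, B→W1 5, C→W1 3
  haulage cost 10, fixed 6 → total 16.
Compare {W1, W5}: haulage cost 7 + fixed 10 = 17.
Compare {W2, W5}: haulage cost 9 + fixed 8 = 17.
Compare {W5}: haulage cost 14 + fixed 4 = 18.
All other subsets cost ≥ 17. Minimum total cost: 16.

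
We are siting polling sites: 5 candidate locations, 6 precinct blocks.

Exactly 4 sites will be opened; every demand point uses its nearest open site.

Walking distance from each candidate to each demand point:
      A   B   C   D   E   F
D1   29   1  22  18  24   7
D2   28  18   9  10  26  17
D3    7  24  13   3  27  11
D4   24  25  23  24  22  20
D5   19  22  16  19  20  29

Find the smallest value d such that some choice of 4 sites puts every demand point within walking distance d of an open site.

20

Open {D1, D2, D3, D5}.
  Farthest demand point is E at walking distance 20 (to D5); all others are ≤ 20.
With {D1, D2, D4, D5} the worst case is 20.
With {D1, D3, D4, D5} the worst case is 20.
No size-4 selection achieves below 20.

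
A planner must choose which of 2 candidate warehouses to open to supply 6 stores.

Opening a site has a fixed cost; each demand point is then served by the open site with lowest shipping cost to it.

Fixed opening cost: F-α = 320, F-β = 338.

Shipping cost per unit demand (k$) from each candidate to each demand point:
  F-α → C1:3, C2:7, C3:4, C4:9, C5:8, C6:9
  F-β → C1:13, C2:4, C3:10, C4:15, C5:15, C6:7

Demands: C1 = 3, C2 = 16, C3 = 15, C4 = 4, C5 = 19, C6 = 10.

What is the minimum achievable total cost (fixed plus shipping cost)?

779

Open {F-α}: assign each demand point to its cheapest open site.
  C1→F-α 3×3=9, C2→F-α 16×7=112, C3→F-α 15×4=60, C4→F-α 4×9=36, C5→F-α 19×8=152, C6→F-α 10×9=90
  shipping cost 459, fixed 320 → total 779.
Compare {F-β}: shipping cost 668 + fixed 338 = 1006.
Compare {F-α, F-β}: shipping cost 391 + fixed 658 = 1049.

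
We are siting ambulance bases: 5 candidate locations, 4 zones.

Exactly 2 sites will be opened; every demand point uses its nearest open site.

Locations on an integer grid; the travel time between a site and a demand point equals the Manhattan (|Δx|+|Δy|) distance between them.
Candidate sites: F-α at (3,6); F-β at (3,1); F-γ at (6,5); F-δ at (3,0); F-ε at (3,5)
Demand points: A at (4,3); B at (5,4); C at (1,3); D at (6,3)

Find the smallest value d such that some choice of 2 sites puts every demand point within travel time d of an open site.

4

Open {F-β, F-γ}.
  Farthest demand point is C at travel time 4 (to F-β); all others are ≤ 4.
With {F-γ, F-ε} the worst case is 4.
With {F-α, F-β} the worst case is 5.
No size-2 selection achieves below 4.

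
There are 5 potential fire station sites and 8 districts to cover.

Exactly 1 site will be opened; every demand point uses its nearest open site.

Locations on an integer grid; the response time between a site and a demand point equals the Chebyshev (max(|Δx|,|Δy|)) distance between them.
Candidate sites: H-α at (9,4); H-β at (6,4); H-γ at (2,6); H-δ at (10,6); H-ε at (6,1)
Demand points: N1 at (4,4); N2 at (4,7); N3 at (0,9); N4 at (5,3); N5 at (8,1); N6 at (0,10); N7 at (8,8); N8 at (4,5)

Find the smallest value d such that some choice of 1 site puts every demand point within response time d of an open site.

Open {H-β}.
  Farthest demand point is N3 at response time 6 (to H-β); all others are ≤ 6.
With {H-γ} the worst case is 6.
With {H-α} the worst case is 9.
No size-1 selection achieves below 6.

6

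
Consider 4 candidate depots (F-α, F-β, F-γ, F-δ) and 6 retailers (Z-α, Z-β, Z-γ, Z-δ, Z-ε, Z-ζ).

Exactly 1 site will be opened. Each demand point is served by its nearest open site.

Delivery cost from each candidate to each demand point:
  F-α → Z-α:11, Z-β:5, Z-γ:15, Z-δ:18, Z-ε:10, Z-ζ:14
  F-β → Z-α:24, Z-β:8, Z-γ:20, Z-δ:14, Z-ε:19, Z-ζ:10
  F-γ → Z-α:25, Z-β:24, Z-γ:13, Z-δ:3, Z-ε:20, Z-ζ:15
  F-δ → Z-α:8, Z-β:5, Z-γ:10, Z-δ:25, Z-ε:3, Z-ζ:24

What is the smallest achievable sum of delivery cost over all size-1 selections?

Open {F-α}.
  Z-α→F-α 11, Z-β→F-α 5, Z-γ→F-α 15, Z-δ→F-α 18, Z-ε→F-α 10, Z-ζ→F-α 14  ⇒ total 73.
Compare {F-δ}: total 75.
Compare {F-β}: total 95.
No size-1 selection does better; minimum is 73.

73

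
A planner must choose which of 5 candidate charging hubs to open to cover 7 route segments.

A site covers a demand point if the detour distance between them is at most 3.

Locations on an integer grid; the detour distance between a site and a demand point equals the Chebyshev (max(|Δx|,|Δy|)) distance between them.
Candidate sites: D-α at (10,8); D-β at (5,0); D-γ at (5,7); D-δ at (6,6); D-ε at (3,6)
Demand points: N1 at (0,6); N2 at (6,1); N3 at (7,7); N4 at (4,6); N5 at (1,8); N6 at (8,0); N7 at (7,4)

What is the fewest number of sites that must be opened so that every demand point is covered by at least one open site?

Coverage sets (demand points within 3 of each site):
  D-α: {N3}
  D-β: {N2, N6}
  D-γ: {N3, N4, N7}
  D-δ: {N3, N4, N7}
  D-ε: {N1, N4, N5}
No 2 sites suffice: every size-2 union leaves at least one demand point uncovered.
But {D-β, D-γ, D-ε} covers everything, so the minimum is 3.

3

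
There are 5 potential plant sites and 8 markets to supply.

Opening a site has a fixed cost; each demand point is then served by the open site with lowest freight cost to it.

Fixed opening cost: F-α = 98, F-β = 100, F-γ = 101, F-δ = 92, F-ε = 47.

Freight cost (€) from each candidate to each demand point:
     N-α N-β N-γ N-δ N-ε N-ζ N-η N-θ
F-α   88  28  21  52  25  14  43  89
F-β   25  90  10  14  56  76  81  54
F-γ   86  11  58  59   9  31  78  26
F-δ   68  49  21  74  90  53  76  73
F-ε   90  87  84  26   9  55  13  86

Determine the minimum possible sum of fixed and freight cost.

Open {F-β, F-γ, F-ε}: assign each demand point to its cheapest open site.
  N-α→F-β 25, N-β→F-γ 11, N-γ→F-β 10, N-δ→F-β 14, N-ε→F-γ 9, N-ζ→F-γ 31, N-η→F-ε 13, N-θ→F-γ 26
  freight cost 139, fixed 248 → total 387.
Compare {F-β, F-γ}: freight cost 204 + fixed 201 = 405.
Compare {F-γ, F-ε}: freight cost 260 + fixed 148 = 408.
Compare {F-α, F-β}: freight cost 213 + fixed 198 = 411.
All other subsets cost ≥ 405. Minimum total cost: 387.

387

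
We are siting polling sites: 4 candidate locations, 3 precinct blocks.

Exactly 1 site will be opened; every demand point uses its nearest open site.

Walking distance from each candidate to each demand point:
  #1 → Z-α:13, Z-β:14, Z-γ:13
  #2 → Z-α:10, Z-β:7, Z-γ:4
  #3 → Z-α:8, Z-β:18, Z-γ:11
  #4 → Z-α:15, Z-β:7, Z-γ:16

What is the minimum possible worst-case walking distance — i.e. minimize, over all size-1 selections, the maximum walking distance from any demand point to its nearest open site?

10

Open {#2}.
  Farthest demand point is Z-α at walking distance 10 (to #2); all others are ≤ 10.
With {#1} the worst case is 14.
With {#4} the worst case is 16.
No size-1 selection achieves below 10.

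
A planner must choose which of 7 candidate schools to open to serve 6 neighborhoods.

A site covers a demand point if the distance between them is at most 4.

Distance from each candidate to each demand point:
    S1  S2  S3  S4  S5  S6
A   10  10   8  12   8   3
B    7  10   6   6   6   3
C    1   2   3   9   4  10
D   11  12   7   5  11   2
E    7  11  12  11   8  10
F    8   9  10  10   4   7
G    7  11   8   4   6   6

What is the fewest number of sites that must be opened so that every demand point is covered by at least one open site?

Coverage sets (demand points within 4 of each site):
  A: {S6}
  B: {S6}
  C: {S1, S2, S3, S5}
  D: {S6}
  E: {}
  F: {S5}
  G: {S4}
No 2 sites suffice: every size-2 union leaves at least one demand point uncovered.
But {A, C, G} covers everything, so the minimum is 3.

3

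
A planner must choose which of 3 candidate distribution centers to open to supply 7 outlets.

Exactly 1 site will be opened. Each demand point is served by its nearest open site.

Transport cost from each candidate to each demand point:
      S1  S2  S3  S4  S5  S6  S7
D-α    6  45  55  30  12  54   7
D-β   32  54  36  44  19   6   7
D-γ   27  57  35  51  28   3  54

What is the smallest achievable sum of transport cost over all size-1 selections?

Open {D-β}.
  S1→D-β 32, S2→D-β 54, S3→D-β 36, S4→D-β 44, S5→D-β 19, S6→D-β 6, S7→D-β 7  ⇒ total 198.
Compare {D-α}: total 209.
Compare {D-γ}: total 255.

198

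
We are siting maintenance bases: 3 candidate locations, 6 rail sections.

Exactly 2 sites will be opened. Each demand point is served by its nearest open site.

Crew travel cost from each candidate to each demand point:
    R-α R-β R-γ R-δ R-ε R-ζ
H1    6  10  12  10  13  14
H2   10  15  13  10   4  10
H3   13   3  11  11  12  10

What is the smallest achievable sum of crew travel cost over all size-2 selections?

48

Open {H2, H3}.
  R-α→H2 10, R-β→H3 3, R-γ→H3 11, R-δ→H2 10, R-ε→H2 4, R-ζ→H2 10  ⇒ total 48.
Compare {H1, H2}: total 52.
Compare {H1, H3}: total 52.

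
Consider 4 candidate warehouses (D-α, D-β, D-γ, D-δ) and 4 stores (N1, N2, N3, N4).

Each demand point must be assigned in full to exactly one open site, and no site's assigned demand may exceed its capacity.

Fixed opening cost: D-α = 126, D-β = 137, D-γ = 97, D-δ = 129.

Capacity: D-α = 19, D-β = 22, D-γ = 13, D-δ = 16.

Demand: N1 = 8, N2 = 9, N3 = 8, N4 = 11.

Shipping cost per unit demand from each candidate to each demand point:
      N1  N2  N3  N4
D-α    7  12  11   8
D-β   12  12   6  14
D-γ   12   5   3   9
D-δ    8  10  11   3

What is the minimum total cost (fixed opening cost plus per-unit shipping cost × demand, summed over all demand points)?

Open {D-α, D-β}; cheapest assignment that respects the capacities:
  D-α (cap 19, load 19): N1, N4 — cost 8×7 + 11×8 = 144
  D-β (cap 22, load 17): N2, N3 — cost 9×12 + 8×6 = 156
  Shipping 300, fixed 263 → total 563.
  Any other capacity-feasible assignment to {D-α, D-β} ships for at least 300.
Compare {D-α, D-γ, D-δ}: its best feasible assignment gives total 573.
Compare {D-β, D-γ, D-δ}: its best feasible assignment gives total 585.
Every other set of open sites that can feasibly serve all demand totals ≥ 573 even under its best assignment. Minimum: 563.

563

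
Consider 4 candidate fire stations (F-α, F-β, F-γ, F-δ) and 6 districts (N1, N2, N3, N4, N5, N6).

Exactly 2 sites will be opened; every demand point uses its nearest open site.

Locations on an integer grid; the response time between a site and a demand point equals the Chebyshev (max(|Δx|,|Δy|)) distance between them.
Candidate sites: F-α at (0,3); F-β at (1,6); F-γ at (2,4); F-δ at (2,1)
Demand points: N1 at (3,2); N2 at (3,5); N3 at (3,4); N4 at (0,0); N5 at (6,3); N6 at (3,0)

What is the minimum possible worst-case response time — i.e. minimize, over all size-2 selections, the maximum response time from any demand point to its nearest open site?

Open {F-α, F-γ}.
  Farthest demand point is N5 at response time 4 (to F-γ); all others are ≤ 4.
With {F-α, F-δ} the worst case is 4.
With {F-β, F-γ} the worst case is 4.
No size-2 selection achieves below 4.

4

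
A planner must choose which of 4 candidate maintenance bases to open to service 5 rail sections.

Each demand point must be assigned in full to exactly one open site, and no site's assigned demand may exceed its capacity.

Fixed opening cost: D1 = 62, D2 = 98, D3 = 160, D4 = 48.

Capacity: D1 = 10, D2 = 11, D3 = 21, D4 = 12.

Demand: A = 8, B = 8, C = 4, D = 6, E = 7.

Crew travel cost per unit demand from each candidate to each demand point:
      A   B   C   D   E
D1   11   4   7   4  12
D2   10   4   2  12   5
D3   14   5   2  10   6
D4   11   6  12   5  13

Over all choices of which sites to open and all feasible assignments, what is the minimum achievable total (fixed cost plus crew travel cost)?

472

Open {D1, D3, D4}; cheapest assignment that respects the capacities:
  D1 (cap 10, load 6): D — cost 6×4 = 24
  D3 (cap 21, load 19): B, C, E — cost 8×5 + 4×2 + 7×6 = 90
  D4 (cap 12, load 8): A — cost 8×11 = 88
  Shipping 202, fixed 270 → total 472.
  Any other capacity-feasible assignment to {D1, D3, D4} ships for at least 202.
Compare {D3, D4}: its best feasible assignment gives total 486.
Compare {D2, D3, D4}: its best feasible assignment gives total 506.
Every other set of open sites that can feasibly serve all demand totals ≥ 486 even under its best assignment. Minimum: 472.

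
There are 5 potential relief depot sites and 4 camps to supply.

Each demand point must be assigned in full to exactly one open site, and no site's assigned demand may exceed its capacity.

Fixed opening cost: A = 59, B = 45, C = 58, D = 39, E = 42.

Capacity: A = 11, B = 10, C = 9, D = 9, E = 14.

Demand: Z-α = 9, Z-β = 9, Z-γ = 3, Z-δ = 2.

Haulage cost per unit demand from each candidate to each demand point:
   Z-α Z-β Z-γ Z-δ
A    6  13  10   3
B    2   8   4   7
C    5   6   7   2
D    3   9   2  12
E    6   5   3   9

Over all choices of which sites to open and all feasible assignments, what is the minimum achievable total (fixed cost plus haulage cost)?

177

Open {B, E}; cheapest assignment that respects the capacities:
  B (cap 10, load 9): Z-α — cost 9×2 = 18
  E (cap 14, load 14): Z-β, Z-γ, Z-δ — cost 9×5 + 3×3 + 2×9 = 72
  Shipping 90, fixed 87 → total 177.
  Any other capacity-feasible assignment to {B, E} ships for at least 90.
Compare {D, E}: its best feasible assignment gives total 180.
Compare {B, D, E}: its best feasible assignment gives total 213.
Every other set of open sites that can feasibly serve all demand totals ≥ 180 even under its best assignment. Minimum: 177.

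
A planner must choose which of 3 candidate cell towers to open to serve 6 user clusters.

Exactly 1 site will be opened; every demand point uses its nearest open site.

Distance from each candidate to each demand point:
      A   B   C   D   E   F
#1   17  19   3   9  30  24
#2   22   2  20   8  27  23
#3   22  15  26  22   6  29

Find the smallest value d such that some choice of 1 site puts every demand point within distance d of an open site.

Open {#2}.
  Farthest demand point is E at distance 27 (to #2); all others are ≤ 27.
With {#3} the worst case is 29.
With {#1} the worst case is 30.
No size-1 selection achieves below 27.

27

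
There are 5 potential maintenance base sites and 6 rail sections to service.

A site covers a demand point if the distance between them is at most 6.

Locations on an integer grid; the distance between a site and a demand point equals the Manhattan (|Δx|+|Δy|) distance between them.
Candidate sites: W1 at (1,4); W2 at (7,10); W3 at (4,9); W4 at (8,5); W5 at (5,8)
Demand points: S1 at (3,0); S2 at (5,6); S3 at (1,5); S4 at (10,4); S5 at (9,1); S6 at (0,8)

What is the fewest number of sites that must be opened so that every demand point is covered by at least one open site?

2

Coverage sets (demand points within 6 of each site):
  W1: {S1, S2, S3, S6}
  W2: {S2}
  W3: {S2, S6}
  W4: {S2, S4, S5}
  W5: {S2, S6}
No single site covers all 6 demand points.
But {W1, W4} covers everything, so the minimum is 2.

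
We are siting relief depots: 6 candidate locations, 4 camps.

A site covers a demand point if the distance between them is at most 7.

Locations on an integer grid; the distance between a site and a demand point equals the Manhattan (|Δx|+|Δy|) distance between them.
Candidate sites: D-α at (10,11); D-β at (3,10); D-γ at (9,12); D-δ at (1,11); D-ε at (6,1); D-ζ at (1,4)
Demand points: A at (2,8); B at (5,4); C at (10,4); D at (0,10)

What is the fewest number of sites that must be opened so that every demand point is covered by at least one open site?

Coverage sets (demand points within 7 of each site):
  D-α: {C}
  D-β: {A, D}
  D-γ: {}
  D-δ: {A, D}
  D-ε: {B, C}
  D-ζ: {A, B, D}
No single site covers all 4 demand points.
But {D-α, D-ζ} covers everything, so the minimum is 2.

2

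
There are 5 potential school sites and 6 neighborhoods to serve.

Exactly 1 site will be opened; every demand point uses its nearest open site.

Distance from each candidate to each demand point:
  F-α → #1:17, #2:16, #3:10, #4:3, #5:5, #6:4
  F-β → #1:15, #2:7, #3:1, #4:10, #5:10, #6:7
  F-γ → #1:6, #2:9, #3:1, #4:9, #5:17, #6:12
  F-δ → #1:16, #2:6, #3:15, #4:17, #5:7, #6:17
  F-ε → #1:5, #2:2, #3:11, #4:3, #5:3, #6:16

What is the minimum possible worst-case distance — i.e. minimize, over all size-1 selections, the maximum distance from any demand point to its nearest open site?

Open {F-β}.
  Farthest demand point is #1 at distance 15 (to F-β); all others are ≤ 15.
With {F-ε} the worst case is 16.
With {F-α} the worst case is 17.
No size-1 selection achieves below 15.

15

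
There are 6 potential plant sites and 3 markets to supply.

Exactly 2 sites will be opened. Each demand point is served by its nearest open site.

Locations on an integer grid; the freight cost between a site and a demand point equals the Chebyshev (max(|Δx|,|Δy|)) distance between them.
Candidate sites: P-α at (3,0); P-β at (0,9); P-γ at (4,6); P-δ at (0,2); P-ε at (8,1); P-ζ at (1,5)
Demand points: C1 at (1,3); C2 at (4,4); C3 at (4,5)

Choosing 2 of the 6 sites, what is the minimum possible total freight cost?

4

Open {P-γ, P-δ}.
  C1→P-δ 1, C2→P-γ 2, C3→P-γ 1  ⇒ total 4.
Compare {P-γ, P-ζ}: total 5.
Compare {P-α, P-γ}: total 6.
No size-2 selection does better; minimum is 4.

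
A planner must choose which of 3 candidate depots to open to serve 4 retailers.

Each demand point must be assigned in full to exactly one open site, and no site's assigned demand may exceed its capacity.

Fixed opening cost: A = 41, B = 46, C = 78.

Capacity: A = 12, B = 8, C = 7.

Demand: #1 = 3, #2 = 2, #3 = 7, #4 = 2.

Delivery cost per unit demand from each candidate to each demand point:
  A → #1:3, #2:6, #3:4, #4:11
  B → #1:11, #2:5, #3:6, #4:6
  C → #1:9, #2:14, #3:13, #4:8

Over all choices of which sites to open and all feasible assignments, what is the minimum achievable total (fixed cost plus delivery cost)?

146

Open {A, B}; cheapest assignment that respects the capacities:
  A (cap 12, load 10): #1, #3 — cost 3×3 + 7×4 = 37
  B (cap 8, load 4): #2, #4 — cost 2×5 + 2×6 = 22
  Shipping 59, fixed 87 → total 146.
  Any other capacity-feasible assignment to {A, B} ships for at least 59.
Compare {A, C}: its best feasible assignment gives total 184.
Compare {A, B, C}: its best feasible assignment gives total 224.
Every other set of open sites that can feasibly serve all demand totals ≥ 184 even under its best assignment. Minimum: 146.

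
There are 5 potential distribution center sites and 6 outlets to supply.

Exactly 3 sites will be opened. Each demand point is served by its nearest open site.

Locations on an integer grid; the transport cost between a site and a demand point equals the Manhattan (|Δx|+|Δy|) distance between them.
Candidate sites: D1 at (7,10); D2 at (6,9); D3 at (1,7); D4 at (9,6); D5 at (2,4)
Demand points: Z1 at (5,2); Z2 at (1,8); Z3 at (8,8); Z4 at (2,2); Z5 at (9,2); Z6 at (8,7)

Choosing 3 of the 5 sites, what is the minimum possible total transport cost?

17

Open {D3, D4, D5}.
  Z1→D5 5, Z2→D3 1, Z3→D4 3, Z4→D5 2, Z5→D4 4, Z6→D4 2  ⇒ total 17.
Compare {D1, D4, D5}: total 21.
Compare {D2, D4, D5}: total 21.
No size-3 selection does better; minimum is 17.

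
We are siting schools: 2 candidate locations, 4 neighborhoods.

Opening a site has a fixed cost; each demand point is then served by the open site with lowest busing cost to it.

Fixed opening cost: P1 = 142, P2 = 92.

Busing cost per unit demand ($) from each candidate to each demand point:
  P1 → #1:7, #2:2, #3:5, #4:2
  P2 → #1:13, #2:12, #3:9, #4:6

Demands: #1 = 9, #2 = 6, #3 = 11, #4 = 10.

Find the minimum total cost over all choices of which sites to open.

Open {P1}: assign each demand point to its cheapest open site.
  #1→P1 9×7=63, #2→P1 6×2=12, #3→P1 11×5=55, #4→P1 10×2=20
  busing cost 150, fixed 142 → total 292.
Compare {P1, P2}: busing cost 150 + fixed 234 = 384.
Compare {P2}: busing cost 348 + fixed 92 = 440.

292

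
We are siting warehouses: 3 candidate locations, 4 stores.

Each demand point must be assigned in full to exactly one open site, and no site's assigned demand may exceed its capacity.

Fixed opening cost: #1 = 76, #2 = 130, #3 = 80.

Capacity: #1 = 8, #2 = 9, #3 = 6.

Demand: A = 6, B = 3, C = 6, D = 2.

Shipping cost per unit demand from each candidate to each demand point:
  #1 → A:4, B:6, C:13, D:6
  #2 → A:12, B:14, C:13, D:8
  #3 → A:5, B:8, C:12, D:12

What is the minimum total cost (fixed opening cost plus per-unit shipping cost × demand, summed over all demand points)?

362

Open {#1, #2}; cheapest assignment that respects the capacities:
  #1 (cap 8, load 8): A, D — cost 6×4 + 2×6 = 36
  #2 (cap 9, load 9): B, C — cost 3×14 + 6×13 = 120
  Shipping 156, fixed 206 → total 362.
  Any other capacity-feasible assignment to {#1, #2} ships for at least 156.
Compare {#1, #2, #3}: its best feasible assignment gives total 424.
Every other set of open sites that can feasibly serve all demand totals ≥ 424 even under its best assignment. Minimum: 362.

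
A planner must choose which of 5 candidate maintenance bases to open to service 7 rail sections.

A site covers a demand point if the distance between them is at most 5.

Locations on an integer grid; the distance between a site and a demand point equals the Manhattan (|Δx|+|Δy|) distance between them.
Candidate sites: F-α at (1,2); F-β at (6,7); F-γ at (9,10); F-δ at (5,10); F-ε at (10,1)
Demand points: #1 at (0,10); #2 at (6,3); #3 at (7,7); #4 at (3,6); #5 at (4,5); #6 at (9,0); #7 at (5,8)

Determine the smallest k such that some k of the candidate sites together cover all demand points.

3

Coverage sets (demand points within 5 of each site):
  F-α: {}
  F-β: {#2, #3, #4, #5, #7}
  F-γ: {#3}
  F-δ: {#1, #3, #7}
  F-ε: {#6}
No 2 sites suffice: every size-2 union leaves at least one demand point uncovered.
But {F-β, F-δ, F-ε} covers everything, so the minimum is 3.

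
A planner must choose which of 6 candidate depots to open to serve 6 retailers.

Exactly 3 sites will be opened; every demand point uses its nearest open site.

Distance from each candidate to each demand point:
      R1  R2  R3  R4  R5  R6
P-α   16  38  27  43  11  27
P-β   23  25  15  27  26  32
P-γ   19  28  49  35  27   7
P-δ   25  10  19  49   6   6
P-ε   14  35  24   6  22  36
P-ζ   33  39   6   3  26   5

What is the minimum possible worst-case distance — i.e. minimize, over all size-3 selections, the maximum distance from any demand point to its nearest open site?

14

Open {P-δ, P-ε, P-ζ}.
  Farthest demand point is R1 at distance 14 (to P-ε); all others are ≤ 14.
With {P-β, P-δ, P-ε} the worst case is 15.
With {P-α, P-δ, P-ζ} the worst case is 16.
No size-3 selection achieves below 14.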